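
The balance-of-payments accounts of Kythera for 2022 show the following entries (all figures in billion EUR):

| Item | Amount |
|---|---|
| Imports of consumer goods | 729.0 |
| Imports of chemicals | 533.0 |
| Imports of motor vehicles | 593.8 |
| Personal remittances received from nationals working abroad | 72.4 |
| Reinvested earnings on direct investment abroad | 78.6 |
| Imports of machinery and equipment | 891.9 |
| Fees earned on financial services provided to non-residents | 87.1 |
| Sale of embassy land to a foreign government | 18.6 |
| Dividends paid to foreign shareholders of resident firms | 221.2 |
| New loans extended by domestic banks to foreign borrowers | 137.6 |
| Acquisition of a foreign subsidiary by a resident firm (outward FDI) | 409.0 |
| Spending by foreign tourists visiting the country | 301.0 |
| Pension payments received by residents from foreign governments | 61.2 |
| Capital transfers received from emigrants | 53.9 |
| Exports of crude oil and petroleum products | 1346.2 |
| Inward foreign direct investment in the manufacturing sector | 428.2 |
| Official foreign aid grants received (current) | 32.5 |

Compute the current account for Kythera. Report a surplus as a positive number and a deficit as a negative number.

Goods: -729.0 - 593.8 - 533.0 - 891.9 + 1346.2 = -1401.5
Services: 87.1 + 301.0 = 388.1
Primary income: -221.2 + 78.6 = -142.6
Secondary income: 72.4 + 61.2 + 32.5 = 166.1
Current account = (-1401.5) + 388.1 + (-142.6) + 166.1 = -989.9
(Excluded from the current account — capital account: sale of embassy land to a foreign government 18.6, capital transfers received from emigrants 53.9; financial account: new loans extended by domestic banks to foreign borrowers 137.6, acquisition of a foreign subsidiary by a resident firm (outward FDI) 409.0, inward foreign direct investment in the manufacturing sector 428.2.)

-989.9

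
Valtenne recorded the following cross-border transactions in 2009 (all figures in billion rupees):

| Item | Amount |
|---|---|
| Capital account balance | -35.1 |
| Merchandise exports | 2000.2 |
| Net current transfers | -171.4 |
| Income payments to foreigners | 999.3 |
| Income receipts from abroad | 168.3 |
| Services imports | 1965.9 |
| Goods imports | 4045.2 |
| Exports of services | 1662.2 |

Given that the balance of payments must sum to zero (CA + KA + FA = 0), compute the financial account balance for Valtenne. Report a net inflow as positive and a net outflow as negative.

3386.2

Goods balance = 2000.2 - 4045.2 = -2045.0
Services balance = 1662.2 - 1965.9 = -303.7
Trade balance (goods + services) = -2045.0 + (-303.7) = -2348.7
Net primary income = 168.3 - 999.3 = -831.0
Net secondary income = -171.4
Current account = -2348.7 + (-831.0) + (-171.4) = -3351.1
Financial account = -(-3351.1 + (-35.1)) = 3386.2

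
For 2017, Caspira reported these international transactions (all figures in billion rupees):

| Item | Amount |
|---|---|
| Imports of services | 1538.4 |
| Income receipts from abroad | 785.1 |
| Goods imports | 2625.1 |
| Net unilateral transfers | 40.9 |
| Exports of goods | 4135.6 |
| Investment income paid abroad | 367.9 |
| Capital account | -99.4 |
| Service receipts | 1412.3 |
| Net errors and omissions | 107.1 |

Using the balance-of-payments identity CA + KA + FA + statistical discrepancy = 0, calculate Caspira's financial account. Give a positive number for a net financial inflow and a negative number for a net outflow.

-1850.2

Goods balance = 4135.6 - 2625.1 = 1510.5
Services balance = 1412.3 - 1538.4 = -126.1
Trade balance (goods + services) = 1510.5 + (-126.1) = 1384.4
Net primary income = 785.1 - 367.9 = 417.2
Net secondary income = 40.9
Current account = 1384.4 + 417.2 + 40.9 = 1842.5
Financial account = -(1842.5 + (-99.4) + 107.1) = -1850.2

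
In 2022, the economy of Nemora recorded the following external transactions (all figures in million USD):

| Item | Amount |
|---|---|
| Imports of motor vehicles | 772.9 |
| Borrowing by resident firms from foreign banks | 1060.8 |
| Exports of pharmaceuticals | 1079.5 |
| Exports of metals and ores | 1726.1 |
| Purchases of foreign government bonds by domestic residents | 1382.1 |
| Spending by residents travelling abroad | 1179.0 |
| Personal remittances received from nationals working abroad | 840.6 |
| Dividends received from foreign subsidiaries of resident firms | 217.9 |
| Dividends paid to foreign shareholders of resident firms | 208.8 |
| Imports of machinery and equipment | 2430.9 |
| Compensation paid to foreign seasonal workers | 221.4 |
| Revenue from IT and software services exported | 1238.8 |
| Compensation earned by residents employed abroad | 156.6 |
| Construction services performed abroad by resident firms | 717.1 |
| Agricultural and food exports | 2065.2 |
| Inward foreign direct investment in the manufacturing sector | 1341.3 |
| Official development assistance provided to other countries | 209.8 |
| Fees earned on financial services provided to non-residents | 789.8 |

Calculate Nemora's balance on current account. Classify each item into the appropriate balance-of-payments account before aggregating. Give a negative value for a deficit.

3808.8

Goods: 1079.5 - 2430.9 + 2065.2 - 772.9 + 1726.1 = 1667.0
Services: -1179.0 + 717.1 + 789.8 + 1238.8 = 1566.7
Primary income: 217.9 + 156.6 - 221.4 - 208.8 = -55.7
Secondary income: 840.6 - 209.8 = 630.8
Current account = 1667.0 + 1566.7 + (-55.7) + 630.8 = 3808.8
(Excluded from the current account — financial account: borrowing by resident firms from foreign banks 1060.8, purchases of foreign government bonds by domestic residents 1382.1, inward foreign direct investment in the manufacturing sector 1341.3.)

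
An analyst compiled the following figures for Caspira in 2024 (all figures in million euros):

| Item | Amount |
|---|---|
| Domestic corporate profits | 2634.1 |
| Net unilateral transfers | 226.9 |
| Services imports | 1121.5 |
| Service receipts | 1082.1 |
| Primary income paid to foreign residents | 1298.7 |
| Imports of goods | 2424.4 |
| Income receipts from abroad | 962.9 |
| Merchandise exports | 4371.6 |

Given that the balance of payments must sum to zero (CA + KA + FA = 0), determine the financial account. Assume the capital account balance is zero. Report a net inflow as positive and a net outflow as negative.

Goods balance = 4371.6 - 2424.4 = 1947.2
Services balance = 1082.1 - 1121.5 = -39.4
Trade balance (goods + services) = 1947.2 + (-39.4) = 1907.8
Net primary income = 962.9 - 1298.7 = -335.8
Net secondary income = 226.9
Current account = 1907.8 + (-335.8) + 226.9 = 1798.9
Financial account = -(1798.9) = -1798.9

-1798.9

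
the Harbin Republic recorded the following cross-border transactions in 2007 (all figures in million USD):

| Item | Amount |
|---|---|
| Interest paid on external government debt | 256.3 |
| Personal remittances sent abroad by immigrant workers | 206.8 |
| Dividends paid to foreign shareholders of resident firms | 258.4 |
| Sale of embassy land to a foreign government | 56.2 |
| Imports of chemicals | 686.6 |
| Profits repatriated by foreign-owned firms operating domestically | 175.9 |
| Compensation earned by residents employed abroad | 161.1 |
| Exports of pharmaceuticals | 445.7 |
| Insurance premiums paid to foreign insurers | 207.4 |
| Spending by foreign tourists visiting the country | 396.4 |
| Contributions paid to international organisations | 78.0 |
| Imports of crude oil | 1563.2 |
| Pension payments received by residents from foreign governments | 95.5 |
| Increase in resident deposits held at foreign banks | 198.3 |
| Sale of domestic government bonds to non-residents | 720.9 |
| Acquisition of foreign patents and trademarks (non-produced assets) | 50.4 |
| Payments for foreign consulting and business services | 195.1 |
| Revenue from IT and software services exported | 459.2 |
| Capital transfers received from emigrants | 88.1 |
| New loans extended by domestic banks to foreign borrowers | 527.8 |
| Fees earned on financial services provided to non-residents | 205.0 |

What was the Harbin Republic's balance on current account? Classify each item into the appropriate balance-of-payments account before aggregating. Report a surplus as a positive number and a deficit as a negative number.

Goods: -686.6 - 1563.2 + 445.7 = -1804.1
Services: -207.4 + 205.0 + 396.4 + 459.2 - 195.1 = 658.1
Primary income: 161.1 - 175.9 - 258.4 - 256.3 = -529.5
Secondary income: -78.0 + 95.5 - 206.8 = -189.3
Current account = (-1804.1) + 658.1 + (-529.5) + (-189.3) = -1864.8
(Excluded from the current account — capital account: sale of embassy land to a foreign government 56.2, acquisition of foreign patents and trademarks (non-produced assets) 50.4, capital transfers received from emigrants 88.1; financial account: increase in resident deposits held at foreign banks 198.3, sale of domestic government bonds to non-residents 720.9, new loans extended by domestic banks to foreign borrowers 527.8.)

-1864.8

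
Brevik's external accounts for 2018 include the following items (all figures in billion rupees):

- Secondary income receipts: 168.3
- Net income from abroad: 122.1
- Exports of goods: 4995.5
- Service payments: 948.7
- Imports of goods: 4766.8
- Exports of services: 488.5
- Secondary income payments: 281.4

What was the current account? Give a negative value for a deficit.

-222.5

Goods balance = 4995.5 - 4766.8 = 228.7
Services balance = 488.5 - 948.7 = -460.2
Trade balance (goods + services) = 228.7 + (-460.2) = -231.5
Net primary income = 122.1
Net secondary income = 168.3 - 281.4 = -113.1
Current account = -231.5 + 122.1 + (-113.1) = -222.5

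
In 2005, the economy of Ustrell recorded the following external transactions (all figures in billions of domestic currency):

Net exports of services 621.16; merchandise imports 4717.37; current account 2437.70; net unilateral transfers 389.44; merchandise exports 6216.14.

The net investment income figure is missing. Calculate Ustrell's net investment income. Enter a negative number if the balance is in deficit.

-71.67

Current account = goods balance + services balance + net primary income + net secondary income
Sum of the known components = 2509.37
Net investment income = CA - (known components) = 2437.70 - 2509.37 = -71.67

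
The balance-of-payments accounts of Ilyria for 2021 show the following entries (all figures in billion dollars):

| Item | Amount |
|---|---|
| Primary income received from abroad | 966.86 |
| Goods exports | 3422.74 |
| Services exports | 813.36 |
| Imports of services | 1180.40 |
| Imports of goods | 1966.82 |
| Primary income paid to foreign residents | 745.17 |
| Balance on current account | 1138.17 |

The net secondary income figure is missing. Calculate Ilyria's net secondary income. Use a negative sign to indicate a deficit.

Current account = goods balance + services balance + net primary income + net secondary income
Sum of the known components = 1310.57
Net secondary income = CA - (known components) = 1138.17 - 1310.57 = -172.40

-172.40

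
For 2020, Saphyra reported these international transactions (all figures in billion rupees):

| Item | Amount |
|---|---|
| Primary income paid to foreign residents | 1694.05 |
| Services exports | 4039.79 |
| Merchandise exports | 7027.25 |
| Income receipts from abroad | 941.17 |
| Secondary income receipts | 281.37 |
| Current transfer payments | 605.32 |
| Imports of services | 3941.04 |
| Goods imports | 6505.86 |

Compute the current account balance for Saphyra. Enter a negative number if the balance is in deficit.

-456.69

Goods balance = 7027.25 - 6505.86 = 521.39
Services balance = 4039.79 - 3941.04 = 98.75
Trade balance (goods + services) = 521.39 + 98.75 = 620.14
Net primary income = 941.17 - 1694.05 = -752.88
Net secondary income = 281.37 - 605.32 = -323.95
Current account = 620.14 + (-752.88) + (-323.95) = -456.69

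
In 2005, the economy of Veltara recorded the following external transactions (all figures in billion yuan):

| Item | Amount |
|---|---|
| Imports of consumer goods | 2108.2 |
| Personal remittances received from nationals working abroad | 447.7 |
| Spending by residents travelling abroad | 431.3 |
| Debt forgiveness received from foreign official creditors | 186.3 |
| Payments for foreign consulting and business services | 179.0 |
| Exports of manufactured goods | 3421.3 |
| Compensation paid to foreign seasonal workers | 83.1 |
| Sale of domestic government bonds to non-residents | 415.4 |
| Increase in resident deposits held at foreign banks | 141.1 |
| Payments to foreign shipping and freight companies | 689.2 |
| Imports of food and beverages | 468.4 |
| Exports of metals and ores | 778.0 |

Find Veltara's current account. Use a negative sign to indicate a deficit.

687.8

Goods: 778.0 - 468.4 + 3421.3 - 2108.2 = 1622.7
Services: -179.0 - 431.3 - 689.2 = -1299.5
Primary income: -83.1
Secondary income: 447.7
Current account = 1622.7 + (-1299.5) + (-83.1) + 447.7 = 687.8
(Excluded from the current account — capital account: debt forgiveness received from foreign official creditors 186.3; financial account: sale of domestic government bonds to non-residents 415.4, increase in resident deposits held at foreign banks 141.1.)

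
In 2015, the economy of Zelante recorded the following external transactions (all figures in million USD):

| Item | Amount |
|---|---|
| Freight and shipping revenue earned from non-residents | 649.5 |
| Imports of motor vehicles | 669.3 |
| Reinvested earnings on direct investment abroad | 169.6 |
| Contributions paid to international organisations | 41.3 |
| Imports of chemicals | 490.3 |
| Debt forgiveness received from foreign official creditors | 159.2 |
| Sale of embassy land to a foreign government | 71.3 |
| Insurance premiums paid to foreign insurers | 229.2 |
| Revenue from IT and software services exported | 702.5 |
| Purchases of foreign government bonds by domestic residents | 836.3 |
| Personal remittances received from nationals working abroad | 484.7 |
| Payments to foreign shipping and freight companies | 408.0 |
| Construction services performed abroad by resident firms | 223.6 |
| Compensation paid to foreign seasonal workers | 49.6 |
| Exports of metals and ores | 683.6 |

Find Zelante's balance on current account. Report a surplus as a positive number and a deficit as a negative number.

1025.8

Goods: -490.3 - 669.3 + 683.6 = -476.0
Services: -229.2 + 223.6 - 408.0 + 702.5 + 649.5 = 938.4
Primary income: -49.6 + 169.6 = 120.0
Secondary income: 484.7 - 41.3 = 443.4
Current account = (-476.0) + 938.4 + 120.0 + 443.4 = 1025.8
(Excluded from the current account — capital account: debt forgiveness received from foreign official creditors 159.2, sale of embassy land to a foreign government 71.3; financial account: purchases of foreign government bonds by domestic residents 836.3.)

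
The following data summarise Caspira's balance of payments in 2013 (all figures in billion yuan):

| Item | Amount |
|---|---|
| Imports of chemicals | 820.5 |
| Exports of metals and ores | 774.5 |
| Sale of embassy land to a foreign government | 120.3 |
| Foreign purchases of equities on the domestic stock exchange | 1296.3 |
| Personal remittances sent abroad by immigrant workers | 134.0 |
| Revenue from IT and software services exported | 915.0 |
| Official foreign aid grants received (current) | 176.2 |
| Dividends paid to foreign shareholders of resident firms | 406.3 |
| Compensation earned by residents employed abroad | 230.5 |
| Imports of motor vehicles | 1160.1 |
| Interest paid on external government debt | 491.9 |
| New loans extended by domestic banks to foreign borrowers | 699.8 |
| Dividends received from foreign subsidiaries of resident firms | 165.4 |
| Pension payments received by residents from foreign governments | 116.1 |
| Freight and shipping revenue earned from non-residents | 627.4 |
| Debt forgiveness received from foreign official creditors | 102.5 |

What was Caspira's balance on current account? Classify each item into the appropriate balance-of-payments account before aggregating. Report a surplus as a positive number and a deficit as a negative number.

Goods: -820.5 + 774.5 - 1160.1 = -1206.1
Services: 915.0 + 627.4 = 1542.4
Primary income: -406.3 - 491.9 + 230.5 + 165.4 = -502.3
Secondary income: 176.2 - 134.0 + 116.1 = 158.3
Current account = (-1206.1) + 1542.4 + (-502.3) + 158.3 = -7.7
(Excluded from the current account — capital account: sale of embassy land to a foreign government 120.3, debt forgiveness received from foreign official creditors 102.5; financial account: foreign purchases of equities on the domestic stock exchange 1296.3, new loans extended by domestic banks to foreign borrowers 699.8.)

-7.7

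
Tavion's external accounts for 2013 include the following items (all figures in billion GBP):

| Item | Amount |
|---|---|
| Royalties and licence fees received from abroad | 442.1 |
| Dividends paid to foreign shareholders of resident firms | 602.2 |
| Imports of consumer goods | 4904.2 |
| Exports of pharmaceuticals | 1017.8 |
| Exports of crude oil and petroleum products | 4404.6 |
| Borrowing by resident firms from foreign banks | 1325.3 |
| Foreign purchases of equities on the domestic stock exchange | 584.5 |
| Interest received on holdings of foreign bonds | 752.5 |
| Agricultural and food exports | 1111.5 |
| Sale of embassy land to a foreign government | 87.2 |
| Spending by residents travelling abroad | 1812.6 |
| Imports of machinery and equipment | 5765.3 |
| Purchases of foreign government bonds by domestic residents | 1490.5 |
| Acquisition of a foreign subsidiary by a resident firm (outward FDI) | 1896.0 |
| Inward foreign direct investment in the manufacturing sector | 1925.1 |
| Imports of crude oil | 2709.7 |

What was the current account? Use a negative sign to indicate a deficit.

-8065.5

Goods: 1017.8 + 1111.5 - 5765.3 - 2709.7 + 4404.6 - 4904.2 = -6845.3
Services: 442.1 - 1812.6 = -1370.5
Primary income: -602.2 + 752.5 = 150.3
Current account = (-6845.3) + (-1370.5) + 150.3 = -8065.5
(Excluded from the current account — financial account: borrowing by resident firms from foreign banks 1325.3, foreign purchases of equities on the domestic stock exchange 584.5, purchases of foreign government bonds by domestic residents 1490.5, acquisition of a foreign subsidiary by a resident firm (outward FDI) 1896.0, inward foreign direct investment in the manufacturing sector 1925.1; capital account: sale of embassy land to a foreign government 87.2.)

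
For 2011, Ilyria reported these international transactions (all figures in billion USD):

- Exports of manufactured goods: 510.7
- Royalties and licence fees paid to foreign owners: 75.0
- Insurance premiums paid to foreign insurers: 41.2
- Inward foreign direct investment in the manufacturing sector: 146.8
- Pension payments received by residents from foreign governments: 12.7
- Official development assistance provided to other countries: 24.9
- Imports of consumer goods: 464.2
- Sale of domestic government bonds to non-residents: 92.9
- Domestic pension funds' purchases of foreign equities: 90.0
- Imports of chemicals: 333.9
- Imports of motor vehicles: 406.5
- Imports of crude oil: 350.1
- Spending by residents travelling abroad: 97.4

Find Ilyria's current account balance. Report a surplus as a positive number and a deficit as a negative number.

-1269.8

Goods: 510.7 - 406.5 - 350.1 - 333.9 - 464.2 = -1044.0
Services: -75.0 - 41.2 - 97.4 = -213.6
Secondary income: 12.7 - 24.9 = -12.2
Current account = (-1044.0) + (-213.6) + (-12.2) = -1269.8
(Excluded from the current account — financial account: inward foreign direct investment in the manufacturing sector 146.8, sale of domestic government bonds to non-residents 92.9, domestic pension funds' purchases of foreign equities 90.0.)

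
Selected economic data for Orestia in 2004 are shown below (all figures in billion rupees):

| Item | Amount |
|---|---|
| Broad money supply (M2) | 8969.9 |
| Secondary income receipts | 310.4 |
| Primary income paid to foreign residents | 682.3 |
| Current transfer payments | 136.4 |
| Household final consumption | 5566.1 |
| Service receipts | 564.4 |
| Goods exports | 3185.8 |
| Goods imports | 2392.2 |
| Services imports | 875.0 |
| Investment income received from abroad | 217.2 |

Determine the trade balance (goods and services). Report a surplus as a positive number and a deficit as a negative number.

Goods balance = 3185.8 - 2392.2 = 793.6
Services balance = 564.4 - 875.0 = -310.6
Trade balance (goods + services) = 793.6 + (-310.6) = 483.0

483.0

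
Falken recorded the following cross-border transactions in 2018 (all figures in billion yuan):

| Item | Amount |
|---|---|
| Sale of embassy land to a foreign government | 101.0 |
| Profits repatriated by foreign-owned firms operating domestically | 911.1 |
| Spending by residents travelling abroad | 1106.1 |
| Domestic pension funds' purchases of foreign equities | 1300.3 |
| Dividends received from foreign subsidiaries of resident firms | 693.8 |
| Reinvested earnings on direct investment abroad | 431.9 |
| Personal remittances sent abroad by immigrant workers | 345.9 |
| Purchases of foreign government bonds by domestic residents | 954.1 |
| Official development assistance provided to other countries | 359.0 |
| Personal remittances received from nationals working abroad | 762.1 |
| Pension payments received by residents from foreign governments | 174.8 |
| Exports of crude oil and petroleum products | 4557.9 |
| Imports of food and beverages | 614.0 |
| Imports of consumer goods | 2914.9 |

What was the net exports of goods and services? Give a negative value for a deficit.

-77.1

Goods: -614.0 - 2914.9 + 4557.9 = 1029.0
Services: -1106.1
Trade balance = 1029.0 + (-1106.1) = -77.1
(Excluded from the trade balance — capital account: sale of embassy land to a foreign government 101.0; primary income: profits repatriated by foreign-owned firms operating domestically 911.1, dividends received from foreign subsidiaries of resident firms 693.8, reinvested earnings on direct investment abroad 431.9; financial account: domestic pension funds' purchases of foreign equities 1300.3, purchases of foreign government bonds by domestic residents 954.1; secondary income: personal remittances sent abroad by immigrant workers 345.9, official development assistance provided to other countries 359.0, personal remittances received from nationals working abroad 762.1, pension payments received by residents from foreign governments 174.8.)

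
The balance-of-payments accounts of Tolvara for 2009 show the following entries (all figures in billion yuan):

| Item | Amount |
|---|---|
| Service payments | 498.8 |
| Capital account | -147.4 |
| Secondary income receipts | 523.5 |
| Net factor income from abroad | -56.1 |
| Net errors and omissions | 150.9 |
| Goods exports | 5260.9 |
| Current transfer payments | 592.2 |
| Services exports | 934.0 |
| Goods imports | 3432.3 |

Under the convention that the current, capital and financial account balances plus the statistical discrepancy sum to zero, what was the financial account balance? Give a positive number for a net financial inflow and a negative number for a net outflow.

Goods balance = 5260.9 - 3432.3 = 1828.6
Services balance = 934.0 - 498.8 = 435.2
Trade balance (goods + services) = 1828.6 + 435.2 = 2263.8
Net primary income = -56.1
Net secondary income = 523.5 - 592.2 = -68.7
Current account = 2263.8 + (-56.1) + (-68.7) = 2139.0
Financial account = -(2139.0 + (-147.4) + 150.9) = -2142.5

-2142.5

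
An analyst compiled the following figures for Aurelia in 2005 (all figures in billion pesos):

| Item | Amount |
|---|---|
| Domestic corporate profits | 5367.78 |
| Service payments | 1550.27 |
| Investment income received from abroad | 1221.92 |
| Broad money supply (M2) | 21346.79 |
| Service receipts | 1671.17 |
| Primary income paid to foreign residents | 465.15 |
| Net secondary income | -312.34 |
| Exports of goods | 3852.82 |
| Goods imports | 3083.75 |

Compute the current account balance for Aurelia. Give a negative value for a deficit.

Goods balance = 3852.82 - 3083.75 = 769.07
Services balance = 1671.17 - 1550.27 = 120.90
Trade balance (goods + services) = 769.07 + 120.90 = 889.97
Net primary income = 1221.92 - 465.15 = 756.77
Net secondary income = -312.34
Current account = 889.97 + 756.77 + (-312.34) = 1334.40

1334.40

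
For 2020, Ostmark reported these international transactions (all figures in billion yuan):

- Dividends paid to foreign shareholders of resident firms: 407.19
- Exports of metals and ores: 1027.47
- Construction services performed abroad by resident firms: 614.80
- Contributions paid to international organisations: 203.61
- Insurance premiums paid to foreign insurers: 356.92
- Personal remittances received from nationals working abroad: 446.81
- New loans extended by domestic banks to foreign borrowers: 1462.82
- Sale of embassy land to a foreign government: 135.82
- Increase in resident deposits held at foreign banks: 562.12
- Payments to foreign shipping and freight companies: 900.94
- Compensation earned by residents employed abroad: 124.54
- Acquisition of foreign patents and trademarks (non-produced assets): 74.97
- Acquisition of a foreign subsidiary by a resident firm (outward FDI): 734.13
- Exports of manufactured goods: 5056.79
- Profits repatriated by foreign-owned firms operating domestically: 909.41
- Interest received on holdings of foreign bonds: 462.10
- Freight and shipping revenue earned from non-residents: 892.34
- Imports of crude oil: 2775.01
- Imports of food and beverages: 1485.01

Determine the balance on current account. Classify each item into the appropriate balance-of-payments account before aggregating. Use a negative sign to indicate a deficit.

1586.76

Goods: -2775.01 - 1485.01 + 1027.47 + 5056.79 = 1824.24
Services: -356.92 + 614.80 - 900.94 + 892.34 = 249.28
Primary income: -407.19 + 124.54 + 462.10 - 909.41 = -729.96
Secondary income: -203.61 + 446.81 = 243.20
Current account = 1824.24 + 249.28 + (-729.96) + 243.20 = 1586.76
(Excluded from the current account — financial account: new loans extended by domestic banks to foreign borrowers 1462.82, increase in resident deposits held at foreign banks 562.12, acquisition of a foreign subsidiary by a resident firm (outward FDI) 734.13; capital account: sale of embassy land to a foreign government 135.82, acquisition of foreign patents and trademarks (non-produced assets) 74.97.)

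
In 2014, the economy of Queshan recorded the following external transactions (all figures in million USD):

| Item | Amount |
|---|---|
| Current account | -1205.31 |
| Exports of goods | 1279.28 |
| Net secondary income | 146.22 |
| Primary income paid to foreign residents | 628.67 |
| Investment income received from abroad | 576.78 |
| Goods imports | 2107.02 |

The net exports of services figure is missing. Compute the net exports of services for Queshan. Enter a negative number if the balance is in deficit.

Current account = goods balance + services balance + net primary income + net secondary income
Sum of the known components = -733.41
Net exports of services = CA - (known components) = -1205.31 - (-733.41) = -471.90

-471.90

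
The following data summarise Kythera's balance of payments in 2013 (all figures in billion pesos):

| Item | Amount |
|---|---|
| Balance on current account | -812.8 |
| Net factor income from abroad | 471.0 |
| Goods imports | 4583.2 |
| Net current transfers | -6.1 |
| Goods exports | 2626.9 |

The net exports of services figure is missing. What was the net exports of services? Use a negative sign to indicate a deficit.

Current account = goods balance + services balance + net primary income + net secondary income
Sum of the known components = -1491.4
Net exports of services = CA - (known components) = -812.8 - (-1491.4) = 678.6

678.6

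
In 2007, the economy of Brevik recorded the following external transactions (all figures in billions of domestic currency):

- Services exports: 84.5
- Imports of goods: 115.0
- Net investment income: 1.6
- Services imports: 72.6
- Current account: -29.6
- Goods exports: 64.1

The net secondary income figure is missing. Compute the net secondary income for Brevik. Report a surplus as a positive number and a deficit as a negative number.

Current account = goods balance + services balance + net primary income + net secondary income
Sum of the known components = -37.4
Net secondary income = CA - (known components) = -29.6 - (-37.4) = 7.8

7.8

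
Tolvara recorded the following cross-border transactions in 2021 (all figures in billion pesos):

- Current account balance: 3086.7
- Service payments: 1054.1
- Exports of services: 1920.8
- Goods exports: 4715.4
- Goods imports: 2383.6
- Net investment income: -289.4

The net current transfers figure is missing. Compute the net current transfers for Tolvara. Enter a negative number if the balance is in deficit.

Current account = goods balance + services balance + net primary income + net secondary income
Sum of the known components = 2909.1
Net current transfers = CA - (known components) = 3086.7 - 2909.1 = 177.6

177.6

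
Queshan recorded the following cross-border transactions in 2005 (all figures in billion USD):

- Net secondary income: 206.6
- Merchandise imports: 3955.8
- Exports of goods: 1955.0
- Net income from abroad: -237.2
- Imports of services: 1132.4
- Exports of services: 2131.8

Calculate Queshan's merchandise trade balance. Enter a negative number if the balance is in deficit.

Goods balance = 1955.0 - 3955.8 = -2000.8

-2000.8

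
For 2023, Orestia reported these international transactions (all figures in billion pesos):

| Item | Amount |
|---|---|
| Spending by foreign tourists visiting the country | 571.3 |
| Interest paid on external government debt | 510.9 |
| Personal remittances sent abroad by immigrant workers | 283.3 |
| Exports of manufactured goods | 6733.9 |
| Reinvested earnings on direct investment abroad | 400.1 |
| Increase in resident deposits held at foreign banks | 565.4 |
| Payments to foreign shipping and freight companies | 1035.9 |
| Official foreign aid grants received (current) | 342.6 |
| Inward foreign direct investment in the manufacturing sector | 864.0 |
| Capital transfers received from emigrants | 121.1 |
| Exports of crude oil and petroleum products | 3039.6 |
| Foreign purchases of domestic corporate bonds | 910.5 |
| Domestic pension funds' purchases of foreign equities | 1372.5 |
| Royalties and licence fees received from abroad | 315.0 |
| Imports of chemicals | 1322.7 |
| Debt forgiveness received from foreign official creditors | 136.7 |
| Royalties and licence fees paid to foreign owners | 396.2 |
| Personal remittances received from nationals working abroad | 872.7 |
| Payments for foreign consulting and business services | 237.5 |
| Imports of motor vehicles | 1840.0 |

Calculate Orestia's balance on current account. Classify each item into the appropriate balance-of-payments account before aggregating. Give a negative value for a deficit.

6648.7

Goods: -1322.7 - 1840.0 + 3039.6 + 6733.9 = 6610.8
Services: 315.0 - 237.5 - 1035.9 + 571.3 - 396.2 = -783.3
Primary income: 400.1 - 510.9 = -110.8
Secondary income: -283.3 + 872.7 + 342.6 = 932.0
Current account = 6610.8 + (-783.3) + (-110.8) + 932.0 = 6648.7
(Excluded from the current account — financial account: increase in resident deposits held at foreign banks 565.4, inward foreign direct investment in the manufacturing sector 864.0, foreign purchases of domestic corporate bonds 910.5, domestic pension funds' purchases of foreign equities 1372.5; capital account: capital transfers received from emigrants 121.1, debt forgiveness received from foreign official creditors 136.7.)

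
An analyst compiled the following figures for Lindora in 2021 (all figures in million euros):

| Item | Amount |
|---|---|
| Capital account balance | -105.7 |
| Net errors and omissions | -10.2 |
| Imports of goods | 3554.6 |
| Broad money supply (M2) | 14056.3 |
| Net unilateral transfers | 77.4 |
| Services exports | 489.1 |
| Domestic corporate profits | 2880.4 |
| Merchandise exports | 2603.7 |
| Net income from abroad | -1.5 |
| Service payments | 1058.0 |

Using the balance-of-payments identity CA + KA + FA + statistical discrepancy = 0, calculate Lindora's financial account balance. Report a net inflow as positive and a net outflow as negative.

1559.8

Goods balance = 2603.7 - 3554.6 = -950.9
Services balance = 489.1 - 1058.0 = -568.9
Trade balance (goods + services) = -950.9 + (-568.9) = -1519.8
Net primary income = -1.5
Net secondary income = 77.4
Current account = -1519.8 + (-1.5) + 77.4 = -1443.9
Financial account = -(-1443.9 + (-105.7) + (-10.2)) = 1559.8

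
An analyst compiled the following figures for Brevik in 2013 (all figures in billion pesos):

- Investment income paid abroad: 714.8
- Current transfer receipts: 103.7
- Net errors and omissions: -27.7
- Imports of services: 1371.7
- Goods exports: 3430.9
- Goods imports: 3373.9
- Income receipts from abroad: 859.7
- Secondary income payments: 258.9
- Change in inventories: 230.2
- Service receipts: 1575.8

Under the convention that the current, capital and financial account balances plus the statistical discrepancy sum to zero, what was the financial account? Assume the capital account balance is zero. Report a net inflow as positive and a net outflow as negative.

Goods balance = 3430.9 - 3373.9 = 57.0
Services balance = 1575.8 - 1371.7 = 204.1
Trade balance (goods + services) = 57.0 + 204.1 = 261.1
Net primary income = 859.7 - 714.8 = 144.9
Net secondary income = 103.7 - 258.9 = -155.2
Current account = 261.1 + 144.9 + (-155.2) = 250.8
Financial account = -(250.8 + (-27.7)) = -223.1

-223.1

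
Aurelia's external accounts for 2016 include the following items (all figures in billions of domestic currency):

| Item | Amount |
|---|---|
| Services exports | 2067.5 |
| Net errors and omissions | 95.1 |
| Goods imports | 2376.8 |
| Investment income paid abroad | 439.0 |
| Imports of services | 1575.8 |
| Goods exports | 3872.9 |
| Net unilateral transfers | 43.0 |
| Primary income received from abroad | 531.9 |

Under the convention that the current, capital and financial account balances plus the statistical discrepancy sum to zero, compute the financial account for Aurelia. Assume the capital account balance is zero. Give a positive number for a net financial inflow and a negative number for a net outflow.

Goods balance = 3872.9 - 2376.8 = 1496.1
Services balance = 2067.5 - 1575.8 = 491.7
Trade balance (goods + services) = 1496.1 + 491.7 = 1987.8
Net primary income = 531.9 - 439.0 = 92.9
Net secondary income = 43.0
Current account = 1987.8 + 92.9 + 43.0 = 2123.7
Financial account = -(2123.7 + 95.1) = -2218.8

-2218.8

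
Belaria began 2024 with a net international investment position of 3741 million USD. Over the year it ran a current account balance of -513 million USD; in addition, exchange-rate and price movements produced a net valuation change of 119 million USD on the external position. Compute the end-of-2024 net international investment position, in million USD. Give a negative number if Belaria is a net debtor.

Change in NIIP = current account + net valuation change = -513 + 119 = -394
End-of-year NIIP = 3741 + (-394) = 3347

3347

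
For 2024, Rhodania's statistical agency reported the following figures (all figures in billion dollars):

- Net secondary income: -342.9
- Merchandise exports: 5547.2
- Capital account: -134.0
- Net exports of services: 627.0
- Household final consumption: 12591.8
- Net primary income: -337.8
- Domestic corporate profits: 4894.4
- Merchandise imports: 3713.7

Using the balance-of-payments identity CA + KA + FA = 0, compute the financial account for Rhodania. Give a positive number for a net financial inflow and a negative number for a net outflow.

Goods balance = 5547.2 - 3713.7 = 1833.5
Services balance = 627.0
Trade balance (goods + services) = 1833.5 + 627.0 = 2460.5
Net primary income = -337.8
Net secondary income = -342.9
Current account = 2460.5 + (-337.8) + (-342.9) = 1779.8
Financial account = -(1779.8 + (-134.0)) = -1645.8

-1645.8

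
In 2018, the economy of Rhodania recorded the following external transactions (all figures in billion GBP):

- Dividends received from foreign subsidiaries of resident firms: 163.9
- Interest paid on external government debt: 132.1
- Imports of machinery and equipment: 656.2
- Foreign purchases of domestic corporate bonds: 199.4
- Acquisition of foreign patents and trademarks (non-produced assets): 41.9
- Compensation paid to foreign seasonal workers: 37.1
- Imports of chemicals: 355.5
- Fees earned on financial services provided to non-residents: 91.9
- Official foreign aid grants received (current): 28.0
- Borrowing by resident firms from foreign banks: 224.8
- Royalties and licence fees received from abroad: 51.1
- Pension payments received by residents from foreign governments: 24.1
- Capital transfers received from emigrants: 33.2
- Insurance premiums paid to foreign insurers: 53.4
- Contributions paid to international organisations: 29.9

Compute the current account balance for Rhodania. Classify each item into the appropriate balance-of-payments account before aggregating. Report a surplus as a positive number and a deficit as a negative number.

Goods: -355.5 - 656.2 = -1011.7
Services: 51.1 - 53.4 + 91.9 = 89.6
Primary income: -37.1 - 132.1 + 163.9 = -5.3
Secondary income: -29.9 + 28.0 + 24.1 = 22.2
Current account = (-1011.7) + 89.6 + (-5.3) + 22.2 = -905.2
(Excluded from the current account — financial account: foreign purchases of domestic corporate bonds 199.4, borrowing by resident firms from foreign banks 224.8; capital account: acquisition of foreign patents and trademarks (non-produced assets) 41.9, capital transfers received from emigrants 33.2.)

-905.2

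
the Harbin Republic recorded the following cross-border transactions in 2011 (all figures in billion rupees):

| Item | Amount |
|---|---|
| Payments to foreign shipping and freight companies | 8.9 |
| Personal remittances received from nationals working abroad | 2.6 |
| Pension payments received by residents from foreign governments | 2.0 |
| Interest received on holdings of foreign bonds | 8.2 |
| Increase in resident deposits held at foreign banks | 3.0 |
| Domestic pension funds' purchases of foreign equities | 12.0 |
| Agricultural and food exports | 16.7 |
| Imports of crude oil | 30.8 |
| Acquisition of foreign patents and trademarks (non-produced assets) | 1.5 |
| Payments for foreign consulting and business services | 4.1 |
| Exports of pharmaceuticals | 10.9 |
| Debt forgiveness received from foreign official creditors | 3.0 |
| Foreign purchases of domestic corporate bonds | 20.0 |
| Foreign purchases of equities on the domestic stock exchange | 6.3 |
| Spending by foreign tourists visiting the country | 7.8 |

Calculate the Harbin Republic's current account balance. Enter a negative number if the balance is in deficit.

4.4

Goods: 10.9 - 30.8 + 16.7 = -3.2
Services: 7.8 - 4.1 - 8.9 = -5.2
Primary income: 8.2
Secondary income: 2.0 + 2.6 = 4.6
Current account = (-3.2) + (-5.2) + 8.2 + 4.6 = 4.4
(Excluded from the current account — financial account: increase in resident deposits held at foreign banks 3.0, domestic pension funds' purchases of foreign equities 12.0, foreign purchases of domestic corporate bonds 20.0, foreign purchases of equities on the domestic stock exchange 6.3; capital account: acquisition of foreign patents and trademarks (non-produced assets) 1.5, debt forgiveness received from foreign official creditors 3.0.)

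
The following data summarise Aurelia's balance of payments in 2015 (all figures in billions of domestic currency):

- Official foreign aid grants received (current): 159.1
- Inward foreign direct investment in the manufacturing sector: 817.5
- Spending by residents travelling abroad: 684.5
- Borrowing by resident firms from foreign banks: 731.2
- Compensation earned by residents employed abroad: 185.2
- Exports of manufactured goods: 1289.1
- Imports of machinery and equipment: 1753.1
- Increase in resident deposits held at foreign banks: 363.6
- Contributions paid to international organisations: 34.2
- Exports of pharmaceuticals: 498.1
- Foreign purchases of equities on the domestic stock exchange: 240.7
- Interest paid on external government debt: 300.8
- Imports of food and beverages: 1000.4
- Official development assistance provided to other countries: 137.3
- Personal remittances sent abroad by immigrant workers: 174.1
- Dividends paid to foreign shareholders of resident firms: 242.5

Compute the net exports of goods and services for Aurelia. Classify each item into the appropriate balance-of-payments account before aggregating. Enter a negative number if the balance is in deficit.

-1650.8

Goods: 1289.1 - 1753.1 + 498.1 - 1000.4 = -966.3
Services: -684.5
Trade balance = -966.3 + (-684.5) = -1650.8
(Excluded from the trade balance — secondary income: official foreign aid grants received (current) 159.1, contributions paid to international organisations 34.2, official development assistance provided to other countries 137.3, personal remittances sent abroad by immigrant workers 174.1; financial account: inward foreign direct investment in the manufacturing sector 817.5, borrowing by resident firms from foreign banks 731.2, increase in resident deposits held at foreign banks 363.6, foreign purchases of equities on the domestic stock exchange 240.7; primary income: compensation earned by residents employed abroad 185.2, interest paid on external government debt 300.8, dividends paid to foreign shareholders of resident firms 242.5.)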